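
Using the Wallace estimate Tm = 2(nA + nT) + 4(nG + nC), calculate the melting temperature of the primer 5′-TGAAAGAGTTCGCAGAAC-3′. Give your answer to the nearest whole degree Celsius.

52°C

Base counts: A=7, T=3, G=5, C=3 (length 18).
Tm = 2·(7+3) + 4·(5+3) = 2·10 + 4·8 = 20 + 32 = 52°C.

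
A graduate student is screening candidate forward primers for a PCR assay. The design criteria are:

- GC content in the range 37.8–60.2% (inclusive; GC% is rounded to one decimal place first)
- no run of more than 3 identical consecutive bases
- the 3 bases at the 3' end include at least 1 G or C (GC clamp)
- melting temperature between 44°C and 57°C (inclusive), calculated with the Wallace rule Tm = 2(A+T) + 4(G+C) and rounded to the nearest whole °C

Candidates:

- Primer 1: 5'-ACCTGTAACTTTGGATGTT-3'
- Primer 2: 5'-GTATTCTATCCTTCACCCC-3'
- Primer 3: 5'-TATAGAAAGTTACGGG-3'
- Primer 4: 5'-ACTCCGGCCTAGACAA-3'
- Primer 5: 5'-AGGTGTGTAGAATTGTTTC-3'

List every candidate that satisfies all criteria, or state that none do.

Primer 1 (19 nt, A=4 T=8 G=4 C=3): GC 7/19 = 36.8%, outside 37.8–60.2% ✗; longest run = 3 ✓; 3' end GTT has 1 G/C ✓; Tm = 2·12 + 4·7 = 52°C ✓ — fails.
Primer 2 (19 nt, A=3 T=7 G=1 C=8): GC 9/19 = 47.4% ✓; longest run = 4, exceeds 3 ✗; 3' end CCC has 3 G/C ✓; Tm = 2·10 + 4·9 = 56°C ✓ — fails.
Primer 3 (16 nt, A=6 T=4 G=5 C=1): GC 6/16 = 37.5%, outside 37.8–60.2% ✗; longest run = 3 ✓; 3' end GGG has 3 G/C ✓; Tm = 2·10 + 4·6 = 44°C ✓ — fails.
Primer 4 (16 nt, A=5 T=2 G=3 C=6): GC 9/16 = 56.3% ✓; longest run = 2 ✓; 3' end CAA has 1 G/C ✓; Tm = 2·7 + 4·9 = 50°C ✓ — passes.
Primer 5 (19 nt, A=4 T=8 G=6 C=1): GC 7/19 = 36.8%, outside 37.8–60.2% ✗; longest run = 3 ✓; 3' end TTC has 1 G/C ✓; Tm = 2·12 + 4·7 = 52°C ✓ — fails.

Primer 4 only.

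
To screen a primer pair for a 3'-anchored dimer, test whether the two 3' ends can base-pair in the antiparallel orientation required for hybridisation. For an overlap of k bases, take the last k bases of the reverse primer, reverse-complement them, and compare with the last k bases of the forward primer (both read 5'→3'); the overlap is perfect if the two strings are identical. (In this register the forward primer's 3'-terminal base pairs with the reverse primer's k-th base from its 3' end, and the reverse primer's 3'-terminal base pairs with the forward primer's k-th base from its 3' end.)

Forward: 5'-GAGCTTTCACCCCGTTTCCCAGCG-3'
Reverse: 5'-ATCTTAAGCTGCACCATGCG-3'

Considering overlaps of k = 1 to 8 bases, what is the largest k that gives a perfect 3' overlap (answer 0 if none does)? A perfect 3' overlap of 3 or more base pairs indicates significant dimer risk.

Last 8 bases (5'→3') — forward …TCCCAGCG, reverse …ACCATGCG.
Reverse complement of the reverse primer's last 8 bases: CGCATGGT; its first k bases are the reverse complement of the reverse primer's last k bases, so a perfect k-base overlap needs the forward primer's last k bases to equal them.
Comparing (forward last k vs required): k=1: G vs C ✗; k=2: CG vs CG ✓; k=3: GCG vs CGC ✗; k=4: AGCG vs CGCA ✗; k=5: CAGCG vs CGCAT ✗; k=6: CCAGCG vs CGCATG ✗; k=7: CCCAGCG vs CGCATGG ✗; k=8: TCCCAGCG vs CGCATGGT ✗.
Only k = 2 is perfect, so the longest perfect 3' overlap is 2.

Longest perfect overlap: 2 complementary base pairs; below the dimer-risk threshold (threshold 3).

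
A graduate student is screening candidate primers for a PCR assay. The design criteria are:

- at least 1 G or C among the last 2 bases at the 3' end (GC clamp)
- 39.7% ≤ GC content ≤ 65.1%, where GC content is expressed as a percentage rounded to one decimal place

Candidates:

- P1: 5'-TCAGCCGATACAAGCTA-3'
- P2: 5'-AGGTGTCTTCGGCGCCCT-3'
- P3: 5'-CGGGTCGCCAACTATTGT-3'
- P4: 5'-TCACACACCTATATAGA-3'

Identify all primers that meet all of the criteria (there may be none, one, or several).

P1 (17 nt, A=6 T=3 G=3 C=5): 3' end TA has 0 G/C, need ≥1 ✗; GC 8/17 = 47.1% ✓ — fails.
P2 (18 nt, A=1 T=5 G=6 C=6): 3' end CT has 1 G/C ✓; GC 12/18 = 66.7%, outside 39.7–65.1% ✗ — fails.
P3 (18 nt, A=3 T=5 G=5 C=5): 3' end GT has 1 G/C ✓; GC 10/18 = 55.6% ✓ — passes.
P4 (17 nt, A=7 T=4 G=1 C=5): 3' end GA has 1 G/C ✓; GC 6/17 = 35.3%, outside 39.7–65.1% ✗ — fails.

P3 only.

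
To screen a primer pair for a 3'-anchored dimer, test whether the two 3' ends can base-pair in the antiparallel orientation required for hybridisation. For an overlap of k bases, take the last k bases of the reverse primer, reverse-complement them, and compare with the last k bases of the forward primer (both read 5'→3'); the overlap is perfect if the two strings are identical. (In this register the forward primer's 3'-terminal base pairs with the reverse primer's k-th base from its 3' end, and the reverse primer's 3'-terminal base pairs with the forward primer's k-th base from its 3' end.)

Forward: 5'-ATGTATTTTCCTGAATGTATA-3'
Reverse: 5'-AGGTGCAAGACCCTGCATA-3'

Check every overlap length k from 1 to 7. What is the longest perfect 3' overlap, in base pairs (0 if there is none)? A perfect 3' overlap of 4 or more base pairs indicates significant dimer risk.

Last 7 bases (5'→3') — forward …ATGTATA, reverse …CTGCATA.
Reverse complement of the reverse primer's last 7 bases: TATGCAG; its first k bases are the reverse complement of the reverse primer's last k bases, so a perfect k-base overlap needs the forward primer's last k bases to equal them.
Comparing (forward last k vs required): k=1: A vs T ✗; k=2: TA vs TA ✓; k=3: ATA vs TAT ✗; k=4: TATA vs TATG ✗; k=5: GTATA vs TATGC ✗; k=6: TGTATA vs TATGCA ✗; k=7: ATGTATA vs TATGCAG ✗.
Only k = 2 is perfect, so the longest perfect 3' overlap is 2.

Longest perfect overlap: 2 complementary base pairs; below the dimer-risk threshold (threshold 4).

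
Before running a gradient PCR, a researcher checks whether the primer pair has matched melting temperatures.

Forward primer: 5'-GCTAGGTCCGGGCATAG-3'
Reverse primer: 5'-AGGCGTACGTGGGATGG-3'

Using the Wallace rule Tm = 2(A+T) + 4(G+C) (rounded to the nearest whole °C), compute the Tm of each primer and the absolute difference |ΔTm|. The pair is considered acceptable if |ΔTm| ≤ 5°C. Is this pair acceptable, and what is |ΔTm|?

Forward: A=3 T=3 G=7 C=4 → Tm = 2·6 + 4·11 = 56°C.
Reverse: A=3 T=3 G=9 C=2 → Tm = 2·6 + 4·11 = 56°C.
|ΔTm| = |56 − 56| = 0°C, ≤ 5°C.

|ΔTm| = 0°C; the pair is acceptable.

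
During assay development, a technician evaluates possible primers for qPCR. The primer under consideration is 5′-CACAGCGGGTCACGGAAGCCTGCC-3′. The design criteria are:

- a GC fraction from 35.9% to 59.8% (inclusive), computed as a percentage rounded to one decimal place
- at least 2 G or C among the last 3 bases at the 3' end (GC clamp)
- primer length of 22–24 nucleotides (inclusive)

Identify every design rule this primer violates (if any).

Fails: GC content.

Base counts: A=5, T=2, G=8, C=9 (length 24).
GC content: GC 17/24 = 70.8%, outside 35.9–59.8% ✗
GC clamp: 3' end GCC has 3 G/C ✓
length: length 24 ✓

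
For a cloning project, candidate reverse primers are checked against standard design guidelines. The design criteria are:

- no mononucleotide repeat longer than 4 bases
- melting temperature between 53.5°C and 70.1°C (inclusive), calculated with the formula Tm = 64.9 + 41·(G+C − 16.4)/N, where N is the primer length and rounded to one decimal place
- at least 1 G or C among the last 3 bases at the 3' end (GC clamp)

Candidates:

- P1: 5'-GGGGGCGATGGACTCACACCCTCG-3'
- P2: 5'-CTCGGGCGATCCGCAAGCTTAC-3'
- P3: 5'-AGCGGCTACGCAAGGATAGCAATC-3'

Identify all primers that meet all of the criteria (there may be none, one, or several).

P2 and P3.

P1 (24 nt, A=4 T=3 G=9 C=8): longest run = 5, exceeds 4 ✗; Tm = 64.9 + 41·(17 − 16.4)/24 = 65.9°C ✓; 3' end TCG has 2 G/C ✓ — fails.
P2 (22 nt, A=4 T=4 G=6 C=8): longest run = 3 ✓; Tm = 64.9 + 41·(14 − 16.4)/22 = 60.4°C ✓; 3' end TAC has 1 G/C ✓ — passes.
P3 (24 nt, A=8 T=3 G=7 C=6): longest run = 2 ✓; Tm = 64.9 + 41·(13 − 16.4)/24 = 59.1°C ✓; 3' end ATC has 1 G/C ✓ — passes.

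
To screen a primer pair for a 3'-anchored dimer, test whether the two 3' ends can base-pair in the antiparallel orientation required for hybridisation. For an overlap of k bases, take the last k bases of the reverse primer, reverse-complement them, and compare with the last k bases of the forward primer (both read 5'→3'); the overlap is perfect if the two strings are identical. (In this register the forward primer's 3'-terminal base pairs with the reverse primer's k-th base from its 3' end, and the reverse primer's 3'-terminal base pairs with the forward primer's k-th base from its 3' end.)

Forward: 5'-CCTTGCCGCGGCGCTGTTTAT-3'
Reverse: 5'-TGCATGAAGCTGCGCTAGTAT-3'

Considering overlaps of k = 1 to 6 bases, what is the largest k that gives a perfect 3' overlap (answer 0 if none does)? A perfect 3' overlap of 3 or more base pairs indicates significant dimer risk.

Last 6 bases (5'→3') — forward …GTTTAT, reverse …TAGTAT.
Reverse complement of the reverse primer's last 6 bases: ATACTA; its first k bases are the reverse complement of the reverse primer's last k bases, so a perfect k-base overlap needs the forward primer's last k bases to equal them.
Comparing (forward last k vs required): k=1: T vs A ✗; k=2: AT vs AT ✓; k=3: TAT vs ATA ✗; k=4: TTAT vs ATAC ✗; k=5: TTTAT vs ATACT ✗; k=6: GTTTAT vs ATACTA ✗.
Only k = 2 is perfect, so the longest perfect 3' overlap is 2.

Longest perfect overlap: 2 complementary base pairs; below the dimer-risk threshold (threshold 3).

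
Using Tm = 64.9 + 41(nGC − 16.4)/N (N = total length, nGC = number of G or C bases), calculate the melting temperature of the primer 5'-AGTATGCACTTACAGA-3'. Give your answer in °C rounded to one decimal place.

38.3°C

Base counts: A=6, T=4, G=3, C=3; G+C = 6, N = 16.
Tm = 64.9 + 41·(6 − 16.4)/16 = 64.9 + -426.40/16 = 38.3°C.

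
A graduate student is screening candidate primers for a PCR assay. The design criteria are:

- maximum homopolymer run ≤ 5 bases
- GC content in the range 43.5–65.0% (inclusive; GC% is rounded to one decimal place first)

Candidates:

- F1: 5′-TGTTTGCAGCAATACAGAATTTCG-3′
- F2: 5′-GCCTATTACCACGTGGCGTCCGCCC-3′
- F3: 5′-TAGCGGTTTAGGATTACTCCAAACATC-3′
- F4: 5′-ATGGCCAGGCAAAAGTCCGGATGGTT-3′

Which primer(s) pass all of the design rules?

F1 (24 nt, A=7 T=8 G=5 C=4): longest run = 3 ✓; GC 9/24 = 37.5%, outside 43.5–65.0% ✗ — fails.
F2 (25 nt, A=3 T=5 G=6 C=11): longest run = 3 ✓; GC 17/25 = 68.0%, outside 43.5–65.0% ✗ — fails.
F3 (27 nt, A=8 T=8 G=5 C=6): longest run = 3 ✓; GC 11/27 = 40.7%, outside 43.5–65.0% ✗ — fails.
F4 (26 nt, A=7 T=5 G=9 C=5): longest run = 4 ✓; GC 14/26 = 53.8% ✓ — passes.

F4 only.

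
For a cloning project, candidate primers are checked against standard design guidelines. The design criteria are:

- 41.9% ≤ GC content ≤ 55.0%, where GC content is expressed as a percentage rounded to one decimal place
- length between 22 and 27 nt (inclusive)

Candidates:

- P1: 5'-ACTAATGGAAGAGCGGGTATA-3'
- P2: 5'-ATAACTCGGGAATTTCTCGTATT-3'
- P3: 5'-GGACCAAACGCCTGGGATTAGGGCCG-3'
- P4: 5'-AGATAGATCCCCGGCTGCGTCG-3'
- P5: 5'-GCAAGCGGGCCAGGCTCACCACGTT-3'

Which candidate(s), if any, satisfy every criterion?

P1 (21 nt, A=8 T=4 G=7 C=2): GC 9/21 = 42.9% ✓; length 21, outside 22–27 ✗ — fails.
P2 (23 nt, A=6 T=9 G=4 C=4): GC 8/23 = 34.8%, outside 41.9–55.0% ✗; length 23 ✓ — fails.
P3 (26 nt, A=6 T=3 G=10 C=7): GC 17/26 = 65.4%, outside 41.9–55.0% ✗; length 26 ✓ — fails.
P4 (22 nt, A=4 T=4 G=7 C=7): GC 14/22 = 63.6%, outside 41.9–55.0% ✗; length 22 ✓ — fails.
P5 (25 nt, A=5 T=3 G=8 C=9): GC 17/25 = 68.0%, outside 41.9–55.0% ✗; length 25 ✓ — fails.

None of the candidates satisfy all criteria.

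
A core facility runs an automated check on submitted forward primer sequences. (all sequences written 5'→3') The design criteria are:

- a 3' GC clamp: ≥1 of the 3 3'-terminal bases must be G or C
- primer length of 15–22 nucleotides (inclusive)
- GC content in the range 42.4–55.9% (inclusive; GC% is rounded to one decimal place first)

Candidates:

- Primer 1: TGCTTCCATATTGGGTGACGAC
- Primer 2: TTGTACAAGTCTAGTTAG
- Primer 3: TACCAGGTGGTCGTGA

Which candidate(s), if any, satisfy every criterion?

Primer 1 (22 nt, A=4 T=7 G=6 C=5): 3' end GAC has 2 G/C ✓; length 22 ✓; GC 11/22 = 50.0% ✓ — passes.
Primer 2 (18 nt, A=5 T=7 G=4 C=2): 3' end TAG has 1 G/C ✓; length 18 ✓; GC 6/18 = 33.3%, outside 42.4–55.9% ✗ — fails.
Primer 3 (16 nt, A=3 T=4 G=6 C=3): 3' end TGA has 1 G/C ✓; length 16 ✓; GC 9/16 = 56.3%, outside 42.4–55.9% ✗ — fails.

Primer 1 only.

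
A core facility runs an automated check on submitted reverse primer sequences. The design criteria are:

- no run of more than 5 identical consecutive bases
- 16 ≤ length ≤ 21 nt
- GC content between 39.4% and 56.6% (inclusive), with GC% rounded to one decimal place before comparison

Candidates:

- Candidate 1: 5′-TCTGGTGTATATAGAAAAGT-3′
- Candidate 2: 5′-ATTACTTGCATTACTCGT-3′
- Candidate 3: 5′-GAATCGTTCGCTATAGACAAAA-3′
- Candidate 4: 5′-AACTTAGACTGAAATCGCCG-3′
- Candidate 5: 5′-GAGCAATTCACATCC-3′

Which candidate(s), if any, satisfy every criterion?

Candidate 4 only.

Candidate 1 (20 nt, A=7 T=7 G=5 C=1): longest run = 4 ✓; length 20 ✓; GC 6/20 = 30.0%, outside 39.4–56.6% ✗ — fails.
Candidate 2 (18 nt, A=4 T=8 G=2 C=4): longest run = 2 ✓; length 18 ✓; GC 6/18 = 33.3%, outside 39.4–56.6% ✗ — fails.
Candidate 3 (22 nt, A=9 T=5 G=4 C=4): longest run = 4 ✓; length 22, outside 16–21 ✗; GC 8/22 = 36.4%, outside 39.4–56.6% ✗ — fails.
Candidate 4 (20 nt, A=7 T=4 G=4 C=5): longest run = 3 ✓; length 20 ✓; GC 9/20 = 45.0% ✓ — passes.
Candidate 5 (15 nt, A=5 T=3 G=2 C=5): longest run = 2 ✓; length 15, outside 16–21 ✗; GC 7/15 = 46.7% ✓ — fails.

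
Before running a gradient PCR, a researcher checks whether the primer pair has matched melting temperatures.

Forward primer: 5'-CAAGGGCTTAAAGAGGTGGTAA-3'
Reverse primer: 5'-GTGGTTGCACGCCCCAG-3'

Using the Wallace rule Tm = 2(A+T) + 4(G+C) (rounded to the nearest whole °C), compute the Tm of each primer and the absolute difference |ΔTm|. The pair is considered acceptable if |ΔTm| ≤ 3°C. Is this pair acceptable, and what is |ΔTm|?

|ΔTm| = 6°C; the pair is not acceptable.

Forward: A=8 T=4 G=8 C=2 → Tm = 2·12 + 4·10 = 64°C.
Reverse: A=2 T=3 G=6 C=6 → Tm = 2·5 + 4·12 = 58°C.
|ΔTm| = |64 − 58| = 6°C, > 3°C.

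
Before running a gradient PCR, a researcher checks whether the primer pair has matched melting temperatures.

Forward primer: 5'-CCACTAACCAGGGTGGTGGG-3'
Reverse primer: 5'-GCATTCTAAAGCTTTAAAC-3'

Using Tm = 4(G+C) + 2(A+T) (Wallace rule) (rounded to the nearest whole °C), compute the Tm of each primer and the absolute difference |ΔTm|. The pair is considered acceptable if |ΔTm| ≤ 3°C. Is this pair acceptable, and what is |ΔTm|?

Forward: A=4 T=3 G=8 C=5 → Tm = 2·7 + 4·13 = 66°C.
Reverse: A=7 T=6 G=2 C=4 → Tm = 2·13 + 4·6 = 50°C.
|ΔTm| = |66 − 50| = 16°C, > 3°C.

|ΔTm| = 16°C; the pair is not acceptable.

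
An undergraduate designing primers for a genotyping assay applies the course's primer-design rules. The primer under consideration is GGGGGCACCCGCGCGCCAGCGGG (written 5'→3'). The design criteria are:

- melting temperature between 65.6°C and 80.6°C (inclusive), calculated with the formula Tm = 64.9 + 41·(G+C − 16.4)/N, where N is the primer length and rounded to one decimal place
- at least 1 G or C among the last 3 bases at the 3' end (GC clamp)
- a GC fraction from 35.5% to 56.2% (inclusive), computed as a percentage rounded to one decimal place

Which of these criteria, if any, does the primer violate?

Base counts: A=2, T=0, G=12, C=9 (length 23).
Tm: Tm = 64.9 + 41·(21 − 16.4)/23 = 73.1°C ✓
GC clamp: 3' end GGG has 3 G/C ✓
GC content: GC 21/23 = 91.3%, outside 35.5–56.2% ✗

Fails: GC content.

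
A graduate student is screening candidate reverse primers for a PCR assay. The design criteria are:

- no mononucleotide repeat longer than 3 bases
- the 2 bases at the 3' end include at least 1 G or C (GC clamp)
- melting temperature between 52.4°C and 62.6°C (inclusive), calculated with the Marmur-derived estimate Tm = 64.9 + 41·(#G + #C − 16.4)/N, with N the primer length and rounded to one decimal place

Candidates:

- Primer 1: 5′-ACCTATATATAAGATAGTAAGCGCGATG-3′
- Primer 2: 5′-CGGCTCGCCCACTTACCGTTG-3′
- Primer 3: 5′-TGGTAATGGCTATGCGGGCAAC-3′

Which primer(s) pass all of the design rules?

Primer 1, Primer 2 and Primer 3.

Primer 1 (28 nt, A=11 T=7 G=6 C=4): longest run = 2 ✓; 3' end TG has 1 G/C ✓; Tm = 64.9 + 41·(10 − 16.4)/28 = 55.5°C ✓ — passes.
Primer 2 (21 nt, A=2 T=5 G=5 C=9): longest run = 3 ✓; 3' end TG has 1 G/C ✓; Tm = 64.9 + 41·(14 − 16.4)/21 = 60.2°C ✓ — passes.
Primer 3 (22 nt, A=5 T=5 G=8 C=4): longest run = 3 ✓; 3' end AC has 1 G/C ✓; Tm = 64.9 + 41·(12 − 16.4)/22 = 56.7°C ✓ — passes.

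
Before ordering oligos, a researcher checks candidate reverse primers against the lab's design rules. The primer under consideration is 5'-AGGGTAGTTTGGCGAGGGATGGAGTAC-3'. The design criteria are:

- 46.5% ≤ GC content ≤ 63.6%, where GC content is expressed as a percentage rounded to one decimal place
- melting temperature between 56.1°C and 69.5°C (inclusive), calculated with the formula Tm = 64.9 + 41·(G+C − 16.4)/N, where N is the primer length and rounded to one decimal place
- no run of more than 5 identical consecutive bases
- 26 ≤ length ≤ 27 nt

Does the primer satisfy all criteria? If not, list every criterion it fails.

Meets all criteria.

Base counts: A=6, T=6, G=13, C=2 (length 27).
GC content: GC 15/27 = 55.6% ✓
Tm: Tm = 64.9 + 41·(15 − 16.4)/27 = 62.8°C ✓
homopolymer run: longest run = 3 ✓
length: length 27 ✓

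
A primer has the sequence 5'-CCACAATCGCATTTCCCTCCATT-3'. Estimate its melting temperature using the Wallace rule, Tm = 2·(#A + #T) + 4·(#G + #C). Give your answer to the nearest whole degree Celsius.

Base counts: A=5, T=7, G=1, C=10 (length 23).
Tm = 2·(5+7) + 4·(1+10) = 2·12 + 4·11 = 24 + 44 = 68°C.

68°C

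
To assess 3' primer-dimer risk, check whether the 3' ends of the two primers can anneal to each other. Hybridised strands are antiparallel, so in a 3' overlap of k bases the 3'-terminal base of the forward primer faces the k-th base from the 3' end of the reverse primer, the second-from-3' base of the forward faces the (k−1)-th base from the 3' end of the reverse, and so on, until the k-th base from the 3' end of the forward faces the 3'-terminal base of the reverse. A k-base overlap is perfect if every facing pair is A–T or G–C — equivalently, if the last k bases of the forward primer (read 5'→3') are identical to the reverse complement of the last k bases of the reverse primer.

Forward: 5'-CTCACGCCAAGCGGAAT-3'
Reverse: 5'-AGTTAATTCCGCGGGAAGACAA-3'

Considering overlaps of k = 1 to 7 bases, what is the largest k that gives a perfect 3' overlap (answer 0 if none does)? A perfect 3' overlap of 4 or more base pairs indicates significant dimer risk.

Last 7 bases (5'→3') — forward …GCGGAAT, reverse …AAGACAA.
Reverse complement of the reverse primer's last 7 bases: TTGTCTT; its first k bases are the reverse complement of the reverse primer's last k bases, so a perfect k-base overlap needs the forward primer's last k bases to equal them.
Comparing (forward last k vs required): k=1: T vs T ✓; k=2: AT vs TT ✗; k=3: AAT vs TTG ✗; k=4: GAAT vs TTGT ✗; k=5: GGAAT vs TTGTC ✗; k=6: CGGAAT vs TTGTCT ✗; k=7: GCGGAAT vs TTGTCTT ✗.
Only k = 1 is perfect, so the longest perfect 3' overlap is 1.

Longest perfect overlap: 1 complementary base pair; below the dimer-risk threshold (threshold 4).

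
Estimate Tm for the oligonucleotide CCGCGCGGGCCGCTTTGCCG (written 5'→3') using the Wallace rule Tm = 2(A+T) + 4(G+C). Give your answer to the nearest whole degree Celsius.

74°C

Base counts: A=0, T=3, G=8, C=9 (length 20).
Tm = 2·(0+3) + 4·(8+9) = 2·3 + 4·17 = 6 + 68 = 74°C.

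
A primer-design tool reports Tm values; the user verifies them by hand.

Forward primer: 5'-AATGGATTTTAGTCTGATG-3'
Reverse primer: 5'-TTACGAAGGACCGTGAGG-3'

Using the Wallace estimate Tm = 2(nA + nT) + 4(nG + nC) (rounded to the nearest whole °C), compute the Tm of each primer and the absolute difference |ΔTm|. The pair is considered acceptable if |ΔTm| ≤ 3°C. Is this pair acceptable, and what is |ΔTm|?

Forward: A=5 T=8 G=5 C=1 → Tm = 2·13 + 4·6 = 50°C.
Reverse: A=5 T=3 G=7 C=3 → Tm = 2·8 + 4·10 = 56°C.
|ΔTm| = |50 − 56| = 6°C, > 3°C.

|ΔTm| = 6°C; the pair is not acceptable.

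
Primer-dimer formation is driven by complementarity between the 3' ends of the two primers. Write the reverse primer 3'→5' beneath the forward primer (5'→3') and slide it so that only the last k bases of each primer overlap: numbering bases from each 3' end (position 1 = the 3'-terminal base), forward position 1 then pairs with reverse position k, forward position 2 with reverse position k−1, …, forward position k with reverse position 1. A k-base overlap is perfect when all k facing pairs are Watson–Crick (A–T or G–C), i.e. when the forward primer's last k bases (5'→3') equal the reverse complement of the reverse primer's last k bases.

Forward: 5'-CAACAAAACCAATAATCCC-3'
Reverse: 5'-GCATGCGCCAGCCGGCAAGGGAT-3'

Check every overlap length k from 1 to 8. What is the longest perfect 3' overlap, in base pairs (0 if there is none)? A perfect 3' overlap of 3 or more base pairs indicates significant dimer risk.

Longest perfect overlap: 5 complementary base pairs; significant dimer risk (threshold 3).

Last 8 bases (5'→3') — forward …ATAATCCC, reverse …CAAGGGAT.
Reverse complement of the reverse primer's last 8 bases: ATCCCTTG; its first k bases are the reverse complement of the reverse primer's last k bases, so a perfect k-base overlap needs the forward primer's last k bases to equal them.
Comparing (forward last k vs required): k=1: C vs A ✗; k=2: CC vs AT ✗; k=3: CCC vs ATC ✗; k=4: TCCC vs ATCC ✗; k=5: ATCCC vs ATCCC ✓; k=6: AATCCC vs ATCCCT ✗; k=7: TAATCCC vs ATCCCTT ✗; k=8: ATAATCCC vs ATCCCTTG ✗.
Only k = 5 is perfect, so the longest perfect 3' overlap is 5.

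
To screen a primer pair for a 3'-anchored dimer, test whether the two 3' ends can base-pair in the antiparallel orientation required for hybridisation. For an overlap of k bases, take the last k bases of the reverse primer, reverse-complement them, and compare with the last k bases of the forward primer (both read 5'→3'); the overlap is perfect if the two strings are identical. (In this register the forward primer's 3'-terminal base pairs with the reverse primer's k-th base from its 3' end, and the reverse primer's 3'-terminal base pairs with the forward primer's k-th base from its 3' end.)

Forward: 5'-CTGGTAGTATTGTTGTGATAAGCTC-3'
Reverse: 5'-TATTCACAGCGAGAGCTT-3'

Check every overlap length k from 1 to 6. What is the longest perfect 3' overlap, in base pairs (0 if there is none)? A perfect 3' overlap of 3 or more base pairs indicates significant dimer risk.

Last 6 bases (5'→3') — forward …AAGCTC, reverse …GAGCTT.
Reverse complement of the reverse primer's last 6 bases: AAGCTC; its first k bases are the reverse complement of the reverse primer's last k bases, so a perfect k-base overlap needs the forward primer's last k bases to equal them.
Comparing (forward last k vs required): k=1: C vs A ✗; k=2: TC vs AA ✗; k=3: CTC vs AAG ✗; k=4: GCTC vs AAGC ✗; k=5: AGCTC vs AAGCT ✗; k=6: AAGCTC vs AAGCTC ✓.
Only k = 6 is perfect, so the longest perfect 3' overlap is 6.

Longest perfect overlap: 6 complementary base pairs; significant dimer risk (threshold 3).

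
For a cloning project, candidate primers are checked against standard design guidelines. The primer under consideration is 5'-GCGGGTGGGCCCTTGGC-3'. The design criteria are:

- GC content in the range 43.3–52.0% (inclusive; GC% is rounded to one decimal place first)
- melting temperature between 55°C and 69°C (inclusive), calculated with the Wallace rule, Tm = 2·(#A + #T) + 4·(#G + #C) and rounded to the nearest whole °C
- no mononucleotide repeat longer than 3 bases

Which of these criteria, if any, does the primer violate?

Base counts: A=0, T=3, G=9, C=5 (length 17).
GC content: GC 14/17 = 82.4%, outside 43.3–52.0% ✗
Tm: Tm = 2·3 + 4·14 = 62°C ✓
homopolymer run: longest run = 3 ✓

Fails: GC content.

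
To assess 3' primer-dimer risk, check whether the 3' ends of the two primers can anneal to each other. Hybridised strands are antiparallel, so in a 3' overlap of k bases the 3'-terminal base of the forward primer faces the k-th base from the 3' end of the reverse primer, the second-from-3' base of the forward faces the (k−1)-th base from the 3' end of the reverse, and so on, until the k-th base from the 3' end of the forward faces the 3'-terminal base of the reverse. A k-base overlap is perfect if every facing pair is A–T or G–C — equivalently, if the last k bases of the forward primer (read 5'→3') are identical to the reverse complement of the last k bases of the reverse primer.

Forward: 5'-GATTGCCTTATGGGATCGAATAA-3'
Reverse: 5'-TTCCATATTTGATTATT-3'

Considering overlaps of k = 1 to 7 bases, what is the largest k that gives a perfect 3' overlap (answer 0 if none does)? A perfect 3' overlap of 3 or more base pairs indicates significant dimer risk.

Last 7 bases (5'→3') — forward …CGAATAA, reverse …GATTATT.
Reverse complement of the reverse primer's last 7 bases: AATAATC; its first k bases are the reverse complement of the reverse primer's last k bases, so a perfect k-base overlap needs the forward primer's last k bases to equal them.
Comparing (forward last k vs required): k=1: A vs A ✓; k=2: AA vs AA ✓; k=3: TAA vs AAT ✗; k=4: ATAA vs AATA ✗; k=5: AATAA vs AATAA ✓; k=6: GAATAA vs AATAAT ✗; k=7: CGAATAA vs AATAATC ✗.
Perfect overlaps at k = 1, 2, 5; the largest is 5.

Longest perfect overlap: 5 complementary base pairs; significant dimer risk (threshold 3).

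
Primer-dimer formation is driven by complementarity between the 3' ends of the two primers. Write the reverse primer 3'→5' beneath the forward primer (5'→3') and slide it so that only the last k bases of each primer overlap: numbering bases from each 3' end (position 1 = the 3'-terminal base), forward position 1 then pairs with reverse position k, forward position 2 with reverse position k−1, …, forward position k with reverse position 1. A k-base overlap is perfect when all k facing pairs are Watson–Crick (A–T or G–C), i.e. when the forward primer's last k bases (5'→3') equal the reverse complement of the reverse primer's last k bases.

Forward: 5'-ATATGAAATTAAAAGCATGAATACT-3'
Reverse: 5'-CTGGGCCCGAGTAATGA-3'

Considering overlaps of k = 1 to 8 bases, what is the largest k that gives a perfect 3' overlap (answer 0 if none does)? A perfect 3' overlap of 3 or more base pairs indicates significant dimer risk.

Longest perfect overlap: 1 complementary base pair; below the dimer-risk threshold (threshold 3).

Last 8 bases (5'→3') — forward …TGAATACT, reverse …AGTAATGA.
Reverse complement of the reverse primer's last 8 bases: TCATTACT; its first k bases are the reverse complement of the reverse primer's last k bases, so a perfect k-base overlap needs the forward primer's last k bases to equal them.
Comparing (forward last k vs required): k=1: T vs T ✓; k=2: CT vs TC ✗; k=3: ACT vs TCA ✗; k=4: TACT vs TCAT ✗; k=5: ATACT vs TCATT ✗; k=6: AATACT vs TCATTA ✗; k=7: GAATACT vs TCATTAC ✗; k=8: TGAATACT vs TCATTACT ✗.
Only k = 1 is perfect, so the longest perfect 3' overlap is 1.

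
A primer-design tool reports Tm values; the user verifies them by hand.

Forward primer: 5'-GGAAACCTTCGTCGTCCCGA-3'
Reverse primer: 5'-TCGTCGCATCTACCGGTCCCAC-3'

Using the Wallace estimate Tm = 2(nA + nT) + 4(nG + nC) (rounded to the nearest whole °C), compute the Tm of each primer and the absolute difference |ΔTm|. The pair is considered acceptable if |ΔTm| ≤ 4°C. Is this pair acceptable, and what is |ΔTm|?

|ΔTm| = 8°C; the pair is not acceptable.

Forward: A=4 T=4 G=5 C=7 → Tm = 2·8 + 4·12 = 64°C.
Reverse: A=3 T=5 G=4 C=10 → Tm = 2·8 + 4·14 = 72°C.
|ΔTm| = |64 − 72| = 8°C, > 4°C.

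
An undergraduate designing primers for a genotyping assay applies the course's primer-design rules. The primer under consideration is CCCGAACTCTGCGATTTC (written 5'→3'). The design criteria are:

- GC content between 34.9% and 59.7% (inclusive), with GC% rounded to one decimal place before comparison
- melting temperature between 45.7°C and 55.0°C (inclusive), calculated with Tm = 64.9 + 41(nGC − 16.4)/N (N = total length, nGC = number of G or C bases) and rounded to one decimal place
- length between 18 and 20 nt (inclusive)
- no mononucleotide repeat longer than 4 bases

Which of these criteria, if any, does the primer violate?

Base counts: A=3, T=5, G=3, C=7 (length 18).
GC content: GC 10/18 = 55.6% ✓
Tm: Tm = 64.9 + 41·(10 − 16.4)/18 = 50.3°C ✓
length: length 18 ✓
homopolymer run: longest run = 3 ✓

Meets all criteria.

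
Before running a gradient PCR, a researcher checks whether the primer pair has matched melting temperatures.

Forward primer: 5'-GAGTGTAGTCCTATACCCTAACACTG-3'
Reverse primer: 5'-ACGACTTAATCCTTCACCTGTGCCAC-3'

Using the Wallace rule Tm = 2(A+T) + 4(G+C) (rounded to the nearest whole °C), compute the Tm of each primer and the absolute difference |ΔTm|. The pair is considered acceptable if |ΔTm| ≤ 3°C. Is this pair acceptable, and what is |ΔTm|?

|ΔTm| = 2°C; the pair is acceptable.

Forward: A=7 T=7 G=5 C=7 → Tm = 2·14 + 4·12 = 76°C.
Reverse: A=6 T=7 G=3 C=10 → Tm = 2·13 + 4·13 = 78°C.
|ΔTm| = |76 − 78| = 2°C, ≤ 3°C.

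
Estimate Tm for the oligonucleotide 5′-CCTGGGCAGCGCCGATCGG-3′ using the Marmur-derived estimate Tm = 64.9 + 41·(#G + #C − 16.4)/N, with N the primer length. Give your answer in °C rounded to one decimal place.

61.9°C

Base counts: A=2, T=2, G=8, C=7; G+C = 15, N = 19.
Tm = 64.9 + 41·(15 − 16.4)/19 = 64.9 + -57.40/19 = 61.9°C.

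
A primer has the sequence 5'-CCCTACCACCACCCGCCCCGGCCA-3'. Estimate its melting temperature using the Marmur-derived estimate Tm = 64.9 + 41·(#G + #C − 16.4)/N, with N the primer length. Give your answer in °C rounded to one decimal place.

Base counts: A=4, T=1, G=3, C=16; G+C = 19, N = 24.
Tm = 64.9 + 41·(19 − 16.4)/24 = 64.9 + 106.60/24 = 69.3°C.

69.3°C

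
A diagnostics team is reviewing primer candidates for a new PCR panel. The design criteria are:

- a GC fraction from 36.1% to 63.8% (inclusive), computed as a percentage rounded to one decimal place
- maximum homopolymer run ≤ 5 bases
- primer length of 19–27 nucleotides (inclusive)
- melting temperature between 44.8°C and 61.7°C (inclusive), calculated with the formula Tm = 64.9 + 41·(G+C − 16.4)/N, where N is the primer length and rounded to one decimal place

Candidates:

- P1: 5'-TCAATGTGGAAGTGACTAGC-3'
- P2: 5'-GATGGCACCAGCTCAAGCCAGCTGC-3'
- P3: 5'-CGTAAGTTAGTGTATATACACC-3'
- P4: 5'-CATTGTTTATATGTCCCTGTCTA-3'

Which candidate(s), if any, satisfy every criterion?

P1 and P3.

P1 (20 nt, A=6 T=5 G=6 C=3): GC 9/20 = 45.0% ✓; longest run = 2 ✓; length 20 ✓; Tm = 64.9 + 41·(9 − 16.4)/20 = 49.7°C ✓ — passes.
P2 (25 nt, A=6 T=3 G=7 C=9): GC 16/25 = 64.0%, outside 36.1–63.8% ✗; longest run = 2 ✓; length 25 ✓; Tm = 64.9 + 41·(16 − 16.4)/25 = 64.2°C, outside 44.8–61.7°C ✗ — fails.
P3 (22 nt, A=7 T=7 G=4 C=4): GC 8/22 = 36.4% ✓; longest run = 2 ✓; length 22 ✓; Tm = 64.9 + 41·(8 − 16.4)/22 = 49.2°C ✓ — passes.
P4 (23 nt, A=4 T=11 G=3 C=5): GC 8/23 = 34.8%, outside 36.1–63.8% ✗; longest run = 3 ✓; length 23 ✓; Tm = 64.9 + 41·(8 − 16.4)/23 = 49.9°C ✓ — fails.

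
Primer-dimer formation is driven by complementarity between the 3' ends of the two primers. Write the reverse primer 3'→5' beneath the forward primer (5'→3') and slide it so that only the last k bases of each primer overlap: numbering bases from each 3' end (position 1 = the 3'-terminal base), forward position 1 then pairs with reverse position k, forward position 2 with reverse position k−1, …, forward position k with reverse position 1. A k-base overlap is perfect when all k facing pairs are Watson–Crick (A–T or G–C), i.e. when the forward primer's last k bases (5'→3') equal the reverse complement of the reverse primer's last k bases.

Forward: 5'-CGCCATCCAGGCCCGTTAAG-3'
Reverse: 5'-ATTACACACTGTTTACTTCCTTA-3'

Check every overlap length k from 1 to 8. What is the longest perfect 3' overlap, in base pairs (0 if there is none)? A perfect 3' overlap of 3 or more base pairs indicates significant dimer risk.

Longest perfect overlap: 4 complementary base pairs; significant dimer risk (threshold 3).

Last 8 bases (5'→3') — forward …CCGTTAAG, reverse …CTTCCTTA.
Reverse complement of the reverse primer's last 8 bases: TAAGGAAG; its first k bases are the reverse complement of the reverse primer's last k bases, so a perfect k-base overlap needs the forward primer's last k bases to equal them.
Comparing (forward last k vs required): k=1: G vs T ✗; k=2: AG vs TA ✗; k=3: AAG vs TAA ✗; k=4: TAAG vs TAAG ✓; k=5: TTAAG vs TAAGG ✗; k=6: GTTAAG vs TAAGGA ✗; k=7: CGTTAAG vs TAAGGAA ✗; k=8: CCGTTAAG vs TAAGGAAG ✗.
Only k = 4 is perfect, so the longest perfect 3' overlap is 4.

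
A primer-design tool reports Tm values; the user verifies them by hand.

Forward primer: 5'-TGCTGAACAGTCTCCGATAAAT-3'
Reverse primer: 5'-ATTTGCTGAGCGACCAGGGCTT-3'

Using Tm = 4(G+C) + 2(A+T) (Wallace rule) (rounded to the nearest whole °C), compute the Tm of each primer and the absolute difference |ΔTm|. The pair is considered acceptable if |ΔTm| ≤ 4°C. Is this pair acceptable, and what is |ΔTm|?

Forward: A=7 T=6 G=4 C=5 → Tm = 2·13 + 4·9 = 62°C.
Reverse: A=4 T=6 G=7 C=5 → Tm = 2·10 + 4·12 = 68°C.
|ΔTm| = |62 − 68| = 6°C, > 4°C.

|ΔTm| = 6°C; the pair is not acceptable.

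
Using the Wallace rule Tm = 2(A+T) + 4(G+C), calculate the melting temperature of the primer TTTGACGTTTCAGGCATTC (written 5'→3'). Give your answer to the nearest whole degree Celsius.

Base counts: A=3, T=8, G=4, C=4 (length 19).
Tm = 2·(3+8) + 4·(4+4) = 2·11 + 4·8 = 22 + 32 = 54°C.

54°C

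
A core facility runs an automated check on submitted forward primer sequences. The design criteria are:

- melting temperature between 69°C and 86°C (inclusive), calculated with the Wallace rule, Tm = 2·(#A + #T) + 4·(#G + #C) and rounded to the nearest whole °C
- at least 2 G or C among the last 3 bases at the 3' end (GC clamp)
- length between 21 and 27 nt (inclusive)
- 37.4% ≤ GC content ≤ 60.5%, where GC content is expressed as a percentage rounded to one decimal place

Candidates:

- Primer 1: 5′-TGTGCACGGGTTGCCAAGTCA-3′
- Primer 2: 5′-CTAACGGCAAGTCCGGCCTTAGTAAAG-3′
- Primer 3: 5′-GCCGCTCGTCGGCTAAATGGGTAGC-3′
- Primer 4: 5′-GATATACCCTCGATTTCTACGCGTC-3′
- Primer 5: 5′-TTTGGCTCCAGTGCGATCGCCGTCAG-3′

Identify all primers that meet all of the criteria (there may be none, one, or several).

Primer 4 only.

Primer 1 (21 nt, A=4 T=5 G=7 C=5): Tm = 2·9 + 4·12 = 66°C, outside 69–86°C ✗; 3' end TCA has 1 G/C, need ≥2 ✗; length 21 ✓; GC 12/21 = 57.1% ✓ — fails.
Primer 2 (27 nt, A=8 T=5 G=7 C=7): Tm = 2·13 + 4·14 = 82°C ✓; 3' end AAG has 1 G/C, need ≥2 ✗; length 27 ✓; GC 14/27 = 51.9% ✓ — fails.
Primer 3 (25 nt, A=4 T=5 G=9 C=7): Tm = 2·9 + 4·16 = 82°C ✓; 3' end AGC has 2 G/C ✓; length 25 ✓; GC 16/25 = 64.0%, outside 37.4–60.5% ✗ — fails.
Primer 4 (25 nt, A=5 T=8 G=4 C=8): Tm = 2·13 + 4·12 = 74°C ✓; 3' end GTC has 2 G/C ✓; length 25 ✓; GC 12/25 = 48.0% ✓ — passes.
Primer 5 (26 nt, A=3 T=7 G=8 C=8): Tm = 2·10 + 4·16 = 84°C ✓; 3' end CAG has 2 G/C ✓; length 26 ✓; GC 16/26 = 61.5%, outside 37.4–60.5% ✗ — fails.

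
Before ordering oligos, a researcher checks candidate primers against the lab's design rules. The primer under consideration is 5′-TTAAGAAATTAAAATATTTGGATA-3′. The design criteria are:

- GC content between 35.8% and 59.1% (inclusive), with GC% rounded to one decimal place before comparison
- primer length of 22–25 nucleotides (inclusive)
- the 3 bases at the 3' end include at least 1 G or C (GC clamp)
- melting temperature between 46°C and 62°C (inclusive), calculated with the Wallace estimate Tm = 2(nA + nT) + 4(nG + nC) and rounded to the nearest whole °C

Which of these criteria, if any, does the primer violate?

Base counts: A=12, T=9, G=3, C=0 (length 24).
GC content: GC 3/24 = 12.5%, outside 35.8–59.1% ✗
length: length 24 ✓
GC clamp: 3' end ATA has 0 G/C, need ≥1 ✗
Tm: Tm = 2·21 + 4·3 = 54°C ✓

Fails: GC content, GC clamp.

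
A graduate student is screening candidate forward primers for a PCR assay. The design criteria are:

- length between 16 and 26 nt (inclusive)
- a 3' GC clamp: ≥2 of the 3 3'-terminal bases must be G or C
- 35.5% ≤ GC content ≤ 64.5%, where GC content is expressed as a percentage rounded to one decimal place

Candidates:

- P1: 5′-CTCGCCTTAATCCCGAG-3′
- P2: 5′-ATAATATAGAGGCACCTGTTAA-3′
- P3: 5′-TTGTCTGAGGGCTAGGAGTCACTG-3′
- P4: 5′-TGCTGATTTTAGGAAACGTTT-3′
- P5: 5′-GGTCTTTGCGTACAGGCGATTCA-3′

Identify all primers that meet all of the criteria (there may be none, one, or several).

P1 and P3.

P1 (17 nt, A=3 T=4 G=3 C=7): length 17 ✓; 3' end GAG has 2 G/C ✓; GC 10/17 = 58.8% ✓ — passes.
P2 (22 nt, A=9 T=6 G=4 C=3): length 22 ✓; 3' end TAA has 0 G/C, need ≥2 ✗; GC 7/22 = 31.8%, outside 35.5–64.5% ✗ — fails.
P3 (24 nt, A=4 T=7 G=9 C=4): length 24 ✓; 3' end CTG has 2 G/C ✓; GC 13/24 = 54.2% ✓ — passes.
P4 (21 nt, A=5 T=9 G=5 C=2): length 21 ✓; 3' end TTT has 0 G/C, need ≥2 ✗; GC 7/21 = 33.3%, outside 35.5–64.5% ✗ — fails.
P5 (23 nt, A=4 T=7 G=7 C=5): length 23 ✓; 3' end TCA has 1 G/C, need ≥2 ✗; GC 12/23 = 52.2% ✓ — fails.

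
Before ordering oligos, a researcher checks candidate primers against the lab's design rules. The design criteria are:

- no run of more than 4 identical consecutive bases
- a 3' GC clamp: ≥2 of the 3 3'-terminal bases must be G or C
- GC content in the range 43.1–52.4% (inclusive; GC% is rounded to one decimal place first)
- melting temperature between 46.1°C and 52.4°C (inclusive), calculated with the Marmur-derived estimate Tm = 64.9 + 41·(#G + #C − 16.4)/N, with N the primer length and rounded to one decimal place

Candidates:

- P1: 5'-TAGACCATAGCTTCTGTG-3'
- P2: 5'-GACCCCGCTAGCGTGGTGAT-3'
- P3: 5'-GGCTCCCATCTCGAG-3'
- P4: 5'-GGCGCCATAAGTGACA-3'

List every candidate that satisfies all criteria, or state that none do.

None of the candidates satisfy all criteria.

P1 (18 nt, A=4 T=6 G=4 C=4): longest run = 2 ✓; 3' end GTG has 2 G/C ✓; GC 8/18 = 44.4% ✓; Tm = 64.9 + 41·(8 − 16.4)/18 = 45.8°C, outside 46.1–52.4°C ✗ — fails.
P2 (20 nt, A=3 T=4 G=7 C=6): longest run = 4 ✓; 3' end GAT has 1 G/C, need ≥2 ✗; GC 13/20 = 65.0%, outside 43.1–52.4% ✗; Tm = 64.9 + 41·(13 − 16.4)/20 = 57.9°C, outside 46.1–52.4°C ✗ — fails.
P3 (15 nt, A=2 T=3 G=4 C=6): longest run = 3 ✓; 3' end GAG has 2 G/C ✓; GC 10/15 = 66.7%, outside 43.1–52.4% ✗; Tm = 64.9 + 41·(10 − 16.4)/15 = 47.4°C ✓ — fails.
P4 (16 nt, A=5 T=2 G=5 C=4): longest run = 2 ✓; 3' end ACA has 1 G/C, need ≥2 ✗; GC 9/16 = 56.3%, outside 43.1–52.4% ✗; Tm = 64.9 + 41·(9 − 16.4)/16 = 45.9°C, outside 46.1–52.4°C ✗ — fails.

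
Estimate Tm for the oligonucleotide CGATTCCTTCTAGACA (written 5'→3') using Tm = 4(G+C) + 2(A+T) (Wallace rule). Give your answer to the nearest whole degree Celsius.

46°C

Base counts: A=4, T=5, G=2, C=5 (length 16).
Tm = 2·(4+5) + 4·(2+5) = 2·9 + 4·7 = 18 + 28 = 46°C.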